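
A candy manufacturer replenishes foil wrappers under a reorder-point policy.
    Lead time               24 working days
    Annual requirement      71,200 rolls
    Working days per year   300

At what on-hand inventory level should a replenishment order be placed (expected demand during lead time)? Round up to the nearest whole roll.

5,696 rolls

Daily demand d = 71,200 / 300 = 237.333 rolls/day
Demand during lead time = 237.333 × 24 = 5,696.00
Reorder point = 5,696.00 → round up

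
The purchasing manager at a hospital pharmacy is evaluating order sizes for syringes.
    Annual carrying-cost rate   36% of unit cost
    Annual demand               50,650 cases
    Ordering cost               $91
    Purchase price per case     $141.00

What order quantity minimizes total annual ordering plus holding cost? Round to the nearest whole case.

H = i·C = 0.36 × $141 = $50.7600 per case-year
Q* = √(2·D·S / H) = √(2·50,650·91 / 50.76) = √181,605.6 ≈ 426.15

426 cases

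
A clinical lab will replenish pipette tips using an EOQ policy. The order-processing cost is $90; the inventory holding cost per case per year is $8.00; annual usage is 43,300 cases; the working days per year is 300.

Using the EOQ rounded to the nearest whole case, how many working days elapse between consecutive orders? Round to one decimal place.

6.8 days

Optimal lot size Q* = (2 × 43,300 × $90 / $8)^½ ≈ 987.04 → Q = 987 cases
Cycle time = (working days × Q)/D = (300 × 987) / 43,300 = 6.838 days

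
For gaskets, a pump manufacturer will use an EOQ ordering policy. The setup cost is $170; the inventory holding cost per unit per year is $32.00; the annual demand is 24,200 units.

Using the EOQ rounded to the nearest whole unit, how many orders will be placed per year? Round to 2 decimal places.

Optimal lot size Q* = (2 × 24,200 × $170 / $32)^½ ≈ 507.07 → Q = 507
Orders per year = D/Q = 24,200 / 507 = 47.732

47.73 orders per year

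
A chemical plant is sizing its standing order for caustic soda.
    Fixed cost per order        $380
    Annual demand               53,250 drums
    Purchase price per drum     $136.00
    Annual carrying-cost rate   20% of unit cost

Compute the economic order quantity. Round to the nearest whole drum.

1,220 drums

Holding cost per drum per year: H = 20% × $136 = $27.2000
Optimal lot size Q* = (2 × 53,250 × $380 / $27.2)^½ ≈ 1,219.78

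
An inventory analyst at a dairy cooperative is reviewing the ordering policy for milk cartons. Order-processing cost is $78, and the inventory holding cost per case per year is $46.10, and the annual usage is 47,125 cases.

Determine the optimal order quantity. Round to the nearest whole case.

Optimal lot size Q* = (2 × 47,125 × $78 / $46.1)^½ ≈ 399.34

399 cases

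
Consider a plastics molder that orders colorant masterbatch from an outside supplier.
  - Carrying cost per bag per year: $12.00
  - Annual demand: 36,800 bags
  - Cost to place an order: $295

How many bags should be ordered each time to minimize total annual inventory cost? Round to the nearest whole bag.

EOQ = √(2DS/H) = √(2 × 36,800 × 295 / 12)
    = √(1,809,333.33) ≈ 1,345.11

1,345 bags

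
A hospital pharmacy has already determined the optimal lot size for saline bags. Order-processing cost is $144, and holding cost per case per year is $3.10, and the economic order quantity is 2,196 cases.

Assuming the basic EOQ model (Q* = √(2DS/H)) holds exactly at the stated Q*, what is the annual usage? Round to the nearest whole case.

51,908 cases per year

From Q* = √(2DS/H) ⇒ Q*² = 2DS/H.
D = Q²H / (2S) = 2,196² × 3.1 / (2 × 144) = 51,907.95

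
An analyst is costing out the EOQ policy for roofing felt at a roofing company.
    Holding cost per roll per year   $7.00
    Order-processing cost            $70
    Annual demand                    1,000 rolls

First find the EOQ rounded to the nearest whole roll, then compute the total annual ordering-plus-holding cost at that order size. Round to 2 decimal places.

$989.95

Q* = √(2·D·S / H) = √(2·1,000·70 / 7) = √20,000.0 ≈ 141.42 → Q = 141 rolls
Ordering: D/Q × S = 1,000/141 × $70 = $496.45
Holding:  Q/2 × H = 141/2 × $7 = $493.50
Total = $496.45 + $493.50 = $989.95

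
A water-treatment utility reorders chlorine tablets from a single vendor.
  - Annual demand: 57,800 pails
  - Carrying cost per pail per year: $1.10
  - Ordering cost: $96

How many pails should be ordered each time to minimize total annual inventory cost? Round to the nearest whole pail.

3,176 pails

2DS/H = 2·57,800·96/1.1 = 10,088,727.27
EOQ = √10,088,727.27 ≈ 3,176.28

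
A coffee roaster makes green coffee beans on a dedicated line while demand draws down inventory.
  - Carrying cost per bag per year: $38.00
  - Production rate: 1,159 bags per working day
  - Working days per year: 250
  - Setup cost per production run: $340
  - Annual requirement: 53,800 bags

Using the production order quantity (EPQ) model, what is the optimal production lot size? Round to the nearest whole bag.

1,087 bags

d = 53,800/250 = 215.2000 bags/day;  effective holding cost H(1 − d/p) = 38·(1 − 215.2000/1159) = 30.94426
Q* = √(2DS / H_eff) = √(2·53,800·340 / 30.94426) ≈ 1,087.32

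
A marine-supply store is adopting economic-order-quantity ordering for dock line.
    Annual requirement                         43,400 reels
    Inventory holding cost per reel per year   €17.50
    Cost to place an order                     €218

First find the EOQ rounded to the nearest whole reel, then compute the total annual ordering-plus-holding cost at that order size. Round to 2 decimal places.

2DS/H = 2·43,400·218/17.5 = 1,081,280.00
EOQ = √1,081,280.00 ≈ 1,039.85 → Q = 1,040 reels
Annual ordering cost = (D/Q)·S = (43,400/1,040) × 218 = €9,097.31
Annual holding cost  = (Q/2)·H = (1,040/2) × 17.5 = €9,100.00
Total = €9,097.31 + €9,100.00 = €18,197.31

€18,197.31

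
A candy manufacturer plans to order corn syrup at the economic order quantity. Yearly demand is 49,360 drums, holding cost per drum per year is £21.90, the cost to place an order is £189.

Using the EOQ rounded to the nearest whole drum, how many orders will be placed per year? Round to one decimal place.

EOQ = √(2DS/H) = √(2 × 49,360 × 189 / 21.9)
    = √(851,967.12) ≈ 923.02 → Q = 923
N = D/Q = 49,360/923 ≈ 53.478 orders/yr

53.5 orders per year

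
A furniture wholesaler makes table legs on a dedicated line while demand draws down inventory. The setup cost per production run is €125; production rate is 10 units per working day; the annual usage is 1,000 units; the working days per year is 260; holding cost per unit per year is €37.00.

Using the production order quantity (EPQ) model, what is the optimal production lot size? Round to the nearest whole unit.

d = 1,000/260 = 3.8462 units/day;  effective holding cost H(1 − d/p) = 37·(1 − 3.8462/10) = 22.76923
Q* = √(2DS / H_eff) = √(2·1,000·125 / 22.76923) ≈ 104.78

105 units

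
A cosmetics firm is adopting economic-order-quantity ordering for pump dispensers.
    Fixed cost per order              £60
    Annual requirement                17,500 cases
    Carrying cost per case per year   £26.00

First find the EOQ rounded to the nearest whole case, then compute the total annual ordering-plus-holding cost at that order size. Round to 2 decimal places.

EOQ = √(2DS/H) = √(2 × 17,500 × 60 / 26)
    = √(80,769.23) ≈ 284.20 → Q = 284 cases
Orders/yr = 17,500/284 = 61.620; ordering cost = 61.620 × £60 = £3,697.18
Average inventory = 284/2 = 142; holding cost = 142 × £26 = £3,692.00
Total = £3,697.18 + £3,692.00 = £7,389.18

£7,389.18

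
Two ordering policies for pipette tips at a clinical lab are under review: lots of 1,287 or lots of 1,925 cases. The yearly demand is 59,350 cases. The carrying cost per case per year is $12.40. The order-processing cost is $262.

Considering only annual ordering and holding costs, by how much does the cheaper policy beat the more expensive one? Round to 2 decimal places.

$48.76

For each Q, cost = (D/Q)·S + (Q/2)·H.
TC(1,287) = (59,350/1,287)×262 + (1,287/2)×12.4 = $20,061.53
TC(1,925) = (59,350/1,925)×262 + (1,925/2)×12.4 = $20,012.77
Lots of 1,925 are cheaper by $48.76.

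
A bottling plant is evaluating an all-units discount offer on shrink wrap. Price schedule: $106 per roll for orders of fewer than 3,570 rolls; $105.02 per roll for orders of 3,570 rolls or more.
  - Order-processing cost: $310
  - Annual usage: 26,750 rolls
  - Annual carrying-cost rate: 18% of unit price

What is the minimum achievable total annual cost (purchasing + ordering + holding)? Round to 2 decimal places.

H₁ = 18%×$106 = $19.0800;  H₂ = 18%×$105.02 = $18.9036
EOQ₁ = √(2×26,750×310/19.0800) = 932.33  (< 3,570, feasible at tier 1)
EOQ₂ = √(2×26,750×310/18.9036) = 936.67  (< 3,570 → use Q = 3,570 at tier-2 price)
TC(tier 1 (EOQ₁), Q≈932.3) = $2,853,288.81
TC(tier 2, Q≈3,570.0) = $2,845,350.76
Minimum at tier 2: $2,845,350.76

$2,845,350.76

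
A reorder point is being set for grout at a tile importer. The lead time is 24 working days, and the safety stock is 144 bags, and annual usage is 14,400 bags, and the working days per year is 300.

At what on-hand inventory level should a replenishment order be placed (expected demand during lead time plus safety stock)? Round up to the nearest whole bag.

1,296 bags

Daily demand d = 14,400 / 300 = 48.000 bags/day
Demand during lead time = 48.000 × 24 = 1,152.00
Reorder point = 1,152.00 + 144 = 1,296.00 → round up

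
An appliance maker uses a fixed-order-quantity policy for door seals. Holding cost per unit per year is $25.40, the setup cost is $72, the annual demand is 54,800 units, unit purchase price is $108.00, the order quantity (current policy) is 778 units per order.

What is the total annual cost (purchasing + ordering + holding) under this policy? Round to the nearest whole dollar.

$5,933,352

Annual ordering cost = (D/Q)·S = (54,800/778) × 72 = $5,071.47
Annual holding cost  = (Q/2)·H = (778/2) × 25.4 = $9,880.60
Purchase cost = D·C = 54,800 × 108 = $5,918,400.00
Total = $5,071.47 + $9,880.60 + $5,918,400.00 = $5,933,352.07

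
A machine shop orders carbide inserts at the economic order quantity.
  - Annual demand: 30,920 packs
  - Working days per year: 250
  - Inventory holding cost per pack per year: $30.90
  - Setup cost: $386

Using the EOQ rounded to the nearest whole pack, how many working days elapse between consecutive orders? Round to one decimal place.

EOQ = √(2DS/H) = √(2 × 30,920 × 386 / 30.9)
    = √(772,499.68) ≈ 878.92 → Q = 879 packs
T = Q/D × 250 days = 879/30,920 × 250 = 7.107 days

7.1 days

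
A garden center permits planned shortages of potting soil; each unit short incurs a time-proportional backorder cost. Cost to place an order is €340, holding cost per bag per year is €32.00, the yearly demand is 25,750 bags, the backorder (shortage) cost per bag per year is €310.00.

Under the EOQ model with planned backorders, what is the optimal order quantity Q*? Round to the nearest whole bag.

777 bags

Q* = √(2DS/H) · √((H + b)/b)
   = √(2 × 25,750 × 340 / 32) · √((32 + 310) / 310)
   = 739.721 × 1.0503 ≈ 776.96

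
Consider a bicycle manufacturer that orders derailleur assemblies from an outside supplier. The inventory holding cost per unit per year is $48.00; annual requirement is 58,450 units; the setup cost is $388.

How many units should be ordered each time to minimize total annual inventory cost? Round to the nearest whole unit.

972 units

Optimal lot size Q* = (2 × 58,450 × $388 / $48)^½ ≈ 972.08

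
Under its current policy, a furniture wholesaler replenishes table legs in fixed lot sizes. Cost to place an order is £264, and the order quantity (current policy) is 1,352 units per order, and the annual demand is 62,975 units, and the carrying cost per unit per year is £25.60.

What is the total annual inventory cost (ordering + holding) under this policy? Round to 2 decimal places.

£29,602.49

Annual ordering cost = (D/Q)·S = (62,975/1,352) × 264 = £12,296.89
Annual holding cost  = (Q/2)·H = (1,352/2) × 25.6 = £17,305.60
Total = £12,296.89 + £17,305.60 = £29,602.49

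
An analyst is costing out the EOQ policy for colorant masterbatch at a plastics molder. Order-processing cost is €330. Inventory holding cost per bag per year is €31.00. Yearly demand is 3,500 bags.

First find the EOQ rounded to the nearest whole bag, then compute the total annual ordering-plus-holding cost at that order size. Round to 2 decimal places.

2DS/H = 2·3,500·330/31 = 74,516.13
EOQ = √74,516.13 ≈ 272.98 → Q = 273 bags
Annual ordering cost = (D/Q)·S = (3,500/273) × 330 = €4,230.77
Annual holding cost  = (Q/2)·H = (273/2) × 31 = €4,231.50
Total = €4,230.77 + €4,231.50 = €8,462.27

€8,462.27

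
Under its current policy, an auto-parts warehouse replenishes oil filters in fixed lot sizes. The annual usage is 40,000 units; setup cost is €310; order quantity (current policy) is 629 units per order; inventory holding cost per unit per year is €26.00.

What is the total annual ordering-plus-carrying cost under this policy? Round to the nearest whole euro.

Annual ordering cost = (D/Q)·S = (40,000/629) × 310 = €19,713.83
Annual holding cost  = (Q/2)·H = (629/2) × 26 = €8,177.00
Total = €19,713.83 + €8,177.00 = €27,890.83

€27,891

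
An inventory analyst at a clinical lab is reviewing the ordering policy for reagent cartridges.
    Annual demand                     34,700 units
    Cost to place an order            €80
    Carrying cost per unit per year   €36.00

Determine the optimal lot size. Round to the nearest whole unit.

393 units

2DS/H = 2·34,700·80/36 = 154,222.22
EOQ = √154,222.22 ≈ 392.71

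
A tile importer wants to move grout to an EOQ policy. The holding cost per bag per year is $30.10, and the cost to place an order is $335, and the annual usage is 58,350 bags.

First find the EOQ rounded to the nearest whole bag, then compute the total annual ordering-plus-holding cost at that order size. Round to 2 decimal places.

EOQ = √(2DS/H) = √(2 × 58,350 × 335 / 30.1)
    = √(1,298,820.60) ≈ 1,139.66 → Q = 1,140 bags
Orders/yr = 58,350/1,140 = 51.184; ordering cost = 51.184 × $335 = $17,146.71
Average inventory = 1,140/2 = 570; holding cost = 570 × $30.1 = $17,157.00
Total = $17,146.71 + $17,157.00 = $34,303.71

$34,303.71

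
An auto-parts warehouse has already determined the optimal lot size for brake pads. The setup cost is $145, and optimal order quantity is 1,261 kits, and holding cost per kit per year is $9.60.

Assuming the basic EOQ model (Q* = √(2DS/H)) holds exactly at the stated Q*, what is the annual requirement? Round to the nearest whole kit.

Since Q* = (2DS/H)^½, squaring gives Q*²·H = 2DS.
D = Q²H / (2S) = 1,261² × 9.6 / (2 × 145) = 52,638.49

52,638 kits per year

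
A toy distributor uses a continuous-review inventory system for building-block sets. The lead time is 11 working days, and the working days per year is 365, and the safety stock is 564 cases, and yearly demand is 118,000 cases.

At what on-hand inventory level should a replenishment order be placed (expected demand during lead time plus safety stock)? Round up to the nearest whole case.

Daily demand d = 118,000 / 365 = 323.288 cases/day
Demand during lead time = 323.288 × 11 = 3,556.16
Reorder point = 3,556.16 + 564 = 4,120.16 → round up

4,121 cases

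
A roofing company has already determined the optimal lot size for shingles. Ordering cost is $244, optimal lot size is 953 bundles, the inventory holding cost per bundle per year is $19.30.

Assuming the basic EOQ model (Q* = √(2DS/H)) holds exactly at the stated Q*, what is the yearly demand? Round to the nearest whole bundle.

EOQ relation: Q² = 2DS/H, so rearrange for the unknown.
D = Q²H / (2S) = 953² × 19.3 / (2 × 244) = 35,918.92

35,919 bundles per year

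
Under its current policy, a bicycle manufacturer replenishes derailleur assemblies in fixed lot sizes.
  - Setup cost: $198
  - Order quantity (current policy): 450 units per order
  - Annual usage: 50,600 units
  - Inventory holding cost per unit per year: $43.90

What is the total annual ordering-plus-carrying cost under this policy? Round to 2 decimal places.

$32,141.50

Orders/yr = 50,600/450 = 112.444; ordering cost = 112.444 × $198 = $22,264.00
Average inventory = 450/2 = 225; holding cost = 225 × $43.9 = $9,877.50
Total = $22,264.00 + $9,877.50 = $32,141.50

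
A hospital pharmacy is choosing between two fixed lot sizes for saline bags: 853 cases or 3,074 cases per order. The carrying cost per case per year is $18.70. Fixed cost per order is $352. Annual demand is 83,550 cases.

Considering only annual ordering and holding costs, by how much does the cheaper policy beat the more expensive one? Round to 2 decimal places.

For each Q, cost = (D/Q)·S + (Q/2)·H.
TC(853) = (83,550/853)×352 + (853/2)×18.7 = $42,453.39
TC(3,074) = (83,550/3,074)×352 + (3,074/2)×18.7 = $38,309.11
|ΔTC| = |$42,453.39 − $38,309.11| = $4,144.28

$4,144.28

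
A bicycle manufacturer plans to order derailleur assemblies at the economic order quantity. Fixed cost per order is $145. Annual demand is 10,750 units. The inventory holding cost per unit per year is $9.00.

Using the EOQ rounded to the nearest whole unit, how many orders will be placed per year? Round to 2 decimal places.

18.25 orders per year

2DS/H = 2·10,750·145/9 = 346,388.89
EOQ = √346,388.89 ≈ 588.55 → Q = 589
N = D/Q = 10,750/589 ≈ 18.251 orders/yr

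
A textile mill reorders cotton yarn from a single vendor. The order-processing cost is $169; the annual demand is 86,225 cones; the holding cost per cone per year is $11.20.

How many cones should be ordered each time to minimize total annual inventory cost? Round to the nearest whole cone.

1,613 cones

EOQ = √(2DS/H) = √(2 × 86,225 × 169 / 11.2)
    = √(2,602,147.32) ≈ 1,613.12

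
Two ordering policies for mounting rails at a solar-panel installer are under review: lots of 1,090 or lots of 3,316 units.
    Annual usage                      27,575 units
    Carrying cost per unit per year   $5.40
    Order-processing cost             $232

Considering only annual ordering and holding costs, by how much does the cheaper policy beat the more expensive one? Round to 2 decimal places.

$2,070.28

Annual cost at Q: ordering D·S/Q plus holding Q·H/2.
TC(1,090) = (27,575/1,090)×232 + (1,090/2)×5.4 = $8,812.17
TC(3,316) = (27,575/3,316)×232 + (3,316/2)×5.4 = $10,882.45
Cheaper: Q = 1,090.  Difference = $2,070.28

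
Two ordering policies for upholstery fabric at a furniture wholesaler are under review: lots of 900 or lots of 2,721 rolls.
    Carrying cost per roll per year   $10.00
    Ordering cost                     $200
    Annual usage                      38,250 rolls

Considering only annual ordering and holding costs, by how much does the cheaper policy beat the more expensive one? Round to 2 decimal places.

$3,416.47

TC(Q) = (D/Q)S + (Q/2)H
TC(900) = (38,250/900)×200 + (900/2)×10 = $13,000.00
TC(2,721) = (38,250/2,721)×200 + (2,721/2)×10 = $16,416.47
Lots of 900 are cheaper by $3,416.47.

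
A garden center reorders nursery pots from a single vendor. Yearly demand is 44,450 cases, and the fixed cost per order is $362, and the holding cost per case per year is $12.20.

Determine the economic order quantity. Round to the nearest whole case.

Optimal lot size Q* = (2 × 44,450 × $362 / $12.2)^½ ≈ 1,624.15

1,624 cases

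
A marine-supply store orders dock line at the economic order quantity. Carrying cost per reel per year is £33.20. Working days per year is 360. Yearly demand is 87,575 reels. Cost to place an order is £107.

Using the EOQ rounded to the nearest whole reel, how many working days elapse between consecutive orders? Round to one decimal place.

3.1 days

2DS/H = 2·87,575·107/33.2 = 564,489.46
EOQ = √564,489.46 ≈ 751.33 → Q = 751 reels
T = Q/D × 360 days = 751/87,575 × 360 = 3.087 days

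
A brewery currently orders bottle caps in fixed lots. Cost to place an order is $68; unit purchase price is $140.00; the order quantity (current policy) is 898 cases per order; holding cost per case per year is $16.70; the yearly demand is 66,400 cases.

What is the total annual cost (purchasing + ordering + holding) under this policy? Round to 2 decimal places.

$9,308,526.36

Annual ordering cost = (D/Q)·S = (66,400/898) × 68 = $5,028.06
Annual holding cost  = (Q/2)·H = (898/2) × 16.7 = $7,498.30
Purchase cost = D·C = 66,400 × 140 = $9,296,000.00
Total = $5,028.06 + $7,498.30 + $9,296,000.00 = $9,308,526.36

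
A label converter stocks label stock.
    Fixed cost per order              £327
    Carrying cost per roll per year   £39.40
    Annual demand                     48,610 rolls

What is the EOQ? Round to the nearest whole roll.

EOQ = √(2DS/H) = √(2 × 48,610 × 327 / 39.4)
    = √(806,876.65) ≈ 898.26

898 rolls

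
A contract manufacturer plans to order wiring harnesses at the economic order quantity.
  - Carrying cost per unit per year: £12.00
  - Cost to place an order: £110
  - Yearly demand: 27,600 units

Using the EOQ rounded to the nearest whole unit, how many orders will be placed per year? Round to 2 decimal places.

2DS/H = 2·27,600·110/12 = 506,000.00
EOQ = √506,000.00 ≈ 711.34 → Q = 711
N = D/Q = 27,600/711 ≈ 38.819 orders/yr

38.82 orders per year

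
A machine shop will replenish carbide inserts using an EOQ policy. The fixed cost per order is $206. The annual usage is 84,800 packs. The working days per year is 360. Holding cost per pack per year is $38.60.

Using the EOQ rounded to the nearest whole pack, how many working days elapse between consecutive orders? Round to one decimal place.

2DS/H = 2·84,800·206/38.6 = 905,119.17
EOQ = √905,119.17 ≈ 951.38 → Q = 951 packs
Days between orders = 360 / (D/Q) = 360 / 89.169 ≈ 4.037

4.0 days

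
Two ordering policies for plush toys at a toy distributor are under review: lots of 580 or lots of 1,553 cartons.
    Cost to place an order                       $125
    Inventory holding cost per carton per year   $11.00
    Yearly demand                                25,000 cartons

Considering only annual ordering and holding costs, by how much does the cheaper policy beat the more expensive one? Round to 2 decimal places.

$1,975.80

Annual cost at Q: ordering D·S/Q plus holding Q·H/2.
TC(580) = (25,000/580)×125 + (580/2)×11 = $8,577.93
TC(1,553) = (25,000/1,553)×125 + (1,553/2)×11 = $10,553.73
Lots of 580 are cheaper by $1,975.80.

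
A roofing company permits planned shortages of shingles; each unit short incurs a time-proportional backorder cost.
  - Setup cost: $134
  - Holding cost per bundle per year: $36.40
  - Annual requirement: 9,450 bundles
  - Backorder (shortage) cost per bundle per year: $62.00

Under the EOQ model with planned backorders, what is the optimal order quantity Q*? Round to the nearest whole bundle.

332 bundles

Basic EOQ = √(2·9,450·134/36.4) = 263.774
Backorder adjustment √((H+b)/b) = √((36.4+62)/62) = 1.2598
Q* = 263.774 × 1.2598 ≈ 332.30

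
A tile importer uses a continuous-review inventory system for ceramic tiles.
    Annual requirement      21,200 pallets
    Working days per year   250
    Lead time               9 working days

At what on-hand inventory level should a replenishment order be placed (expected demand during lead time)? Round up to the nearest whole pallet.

Daily demand d = 21,200 / 250 = 84.800 pallets/day
Demand during lead time = 84.800 × 9 = 763.20
Reorder point = 763.20 → round up

764 pallets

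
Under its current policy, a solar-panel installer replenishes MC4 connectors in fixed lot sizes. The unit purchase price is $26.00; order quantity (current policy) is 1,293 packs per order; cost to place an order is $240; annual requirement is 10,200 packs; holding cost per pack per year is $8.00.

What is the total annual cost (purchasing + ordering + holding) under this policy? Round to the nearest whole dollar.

$272,265

Annual ordering cost = (D/Q)·S = (10,200/1,293) × 240 = $1,893.27
Annual holding cost  = (Q/2)·H = (1,293/2) × 8 = $5,172.00
Purchase cost = D·C = 10,200 × 26 = $265,200.00
Total = $1,893.27 + $5,172.00 + $265,200.00 = $272,265.27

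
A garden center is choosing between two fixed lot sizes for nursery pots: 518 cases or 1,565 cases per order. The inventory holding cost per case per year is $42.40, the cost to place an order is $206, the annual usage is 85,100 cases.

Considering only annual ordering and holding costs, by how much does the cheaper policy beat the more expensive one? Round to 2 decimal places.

Annual cost at Q: ordering D·S/Q plus holding Q·H/2.
TC(518) = (85,100/518)×206 + (518/2)×42.4 = $44,824.46
TC(1,565) = (85,100/1,565)×206 + (1,565/2)×42.4 = $44,379.66
Cheaper: Q = 1,565.  Difference = $444.80

$444.80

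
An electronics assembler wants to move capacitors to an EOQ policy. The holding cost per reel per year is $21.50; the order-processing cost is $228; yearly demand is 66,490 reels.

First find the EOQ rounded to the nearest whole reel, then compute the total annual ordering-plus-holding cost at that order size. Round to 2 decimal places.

$25,531.71

EOQ = √(2DS/H) = √(2 × 66,490 × 228 / 21.5)
    = √(1,410,206.51) ≈ 1,187.52 → Q = 1,188 reels
Annual ordering cost = (D/Q)·S = (66,490/1,188) × 228 = $12,760.71
Annual holding cost  = (Q/2)·H = (1,188/2) × 21.5 = $12,771.00
Total = $12,760.71 + $12,771.00 = $25,531.71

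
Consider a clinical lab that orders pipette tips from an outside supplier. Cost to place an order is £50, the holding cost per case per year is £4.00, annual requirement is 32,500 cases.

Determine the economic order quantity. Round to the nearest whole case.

901 cases

Optimal lot size Q* = (2 × 32,500 × £50 / £4)^½ ≈ 901.39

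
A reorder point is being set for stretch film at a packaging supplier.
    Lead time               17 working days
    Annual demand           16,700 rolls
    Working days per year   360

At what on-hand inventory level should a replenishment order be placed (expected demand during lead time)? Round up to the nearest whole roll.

789 rolls

Daily demand d = 16,700 / 360 = 46.389 rolls/day
Demand during lead time = 46.389 × 17 = 788.61
Reorder point = 788.61 → round up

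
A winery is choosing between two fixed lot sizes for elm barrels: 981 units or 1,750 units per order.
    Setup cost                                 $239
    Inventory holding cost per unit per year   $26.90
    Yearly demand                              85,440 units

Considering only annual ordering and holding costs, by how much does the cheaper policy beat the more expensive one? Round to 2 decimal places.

Annual cost at Q: ordering D·S/Q plus holding Q·H/2.
TC(981) = (85,440/981)×239 + (981/2)×26.9 = $34,010.11
TC(1,750) = (85,440/1,750)×239 + (1,750/2)×26.9 = $35,206.16
Lots of 981 are cheaper by $1,196.06.

$1,196.06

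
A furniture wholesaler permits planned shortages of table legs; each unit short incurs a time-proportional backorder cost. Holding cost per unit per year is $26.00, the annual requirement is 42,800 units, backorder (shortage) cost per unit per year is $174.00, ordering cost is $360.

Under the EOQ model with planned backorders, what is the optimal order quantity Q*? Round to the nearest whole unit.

Basic EOQ = √(2·42,800·360/26) = 1,088.683
Backorder adjustment √((H+b)/b) = √((26+174)/174) = 1.0721
Q* = 1,088.683 × 1.0721 ≈ 1,167.19

1,167 units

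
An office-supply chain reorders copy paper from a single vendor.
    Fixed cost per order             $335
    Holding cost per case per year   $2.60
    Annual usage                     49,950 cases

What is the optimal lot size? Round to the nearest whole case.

3,588 cases

2DS/H = 2·49,950·335/2.6 = 12,871,730.77
EOQ = √12,871,730.77 ≈ 3,587.72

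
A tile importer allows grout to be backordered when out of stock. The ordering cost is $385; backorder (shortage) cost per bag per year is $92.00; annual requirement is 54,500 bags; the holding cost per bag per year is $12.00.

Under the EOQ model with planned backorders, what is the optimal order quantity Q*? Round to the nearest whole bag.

1,988 bags

Basic EOQ = √(2·54,500·385/12) = 1,870.049
Backorder adjustment √((H+b)/b) = √((12+92)/92) = 1.0632
Q* = 1,870.049 × 1.0632 ≈ 1,988.27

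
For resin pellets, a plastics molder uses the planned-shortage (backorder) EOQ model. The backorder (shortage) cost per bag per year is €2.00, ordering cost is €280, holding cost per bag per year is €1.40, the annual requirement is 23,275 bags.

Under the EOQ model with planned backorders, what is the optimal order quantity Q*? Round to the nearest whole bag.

3,978 bags

Basic EOQ = √(2·23,275·280/1.4) = 3,051.229
Backorder adjustment √((H+b)/b) = √((1.4+2)/2) = 1.3038
Q* = 3,051.229 × 1.3038 ≈ 3,978.32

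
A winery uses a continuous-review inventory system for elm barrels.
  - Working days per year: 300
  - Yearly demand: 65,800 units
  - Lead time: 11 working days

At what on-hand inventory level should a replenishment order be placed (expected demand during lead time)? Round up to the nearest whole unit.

Daily demand d = 65,800 / 300 = 219.333 units/day
Demand during lead time = 219.333 × 11 = 2,412.67
Reorder point = 2,412.67 → round up

2,413 units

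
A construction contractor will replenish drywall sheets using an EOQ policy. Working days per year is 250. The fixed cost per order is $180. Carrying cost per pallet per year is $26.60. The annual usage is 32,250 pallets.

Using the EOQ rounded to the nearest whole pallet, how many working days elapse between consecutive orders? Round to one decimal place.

5.1 days

Q* = √(2·D·S / H) = √(2·32,250·180 / 26.6) = √436,466.2 ≈ 660.66 → Q = 661 pallets
T = Q/D × 250 days = 661/32,250 × 250 = 5.124 days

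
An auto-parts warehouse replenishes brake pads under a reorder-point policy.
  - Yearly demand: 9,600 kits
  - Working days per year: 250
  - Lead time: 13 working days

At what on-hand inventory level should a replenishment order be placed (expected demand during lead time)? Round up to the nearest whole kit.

500 kits

Daily demand d = 9,600 / 250 = 38.400 kits/day
Demand during lead time = 38.400 × 13 = 499.20
Reorder point = 499.20 → round up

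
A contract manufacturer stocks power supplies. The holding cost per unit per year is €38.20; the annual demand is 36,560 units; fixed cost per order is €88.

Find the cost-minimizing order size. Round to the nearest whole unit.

2DS/H = 2·36,560·88/38.2 = 168,443.98
EOQ = √168,443.98 ≈ 410.42

410 units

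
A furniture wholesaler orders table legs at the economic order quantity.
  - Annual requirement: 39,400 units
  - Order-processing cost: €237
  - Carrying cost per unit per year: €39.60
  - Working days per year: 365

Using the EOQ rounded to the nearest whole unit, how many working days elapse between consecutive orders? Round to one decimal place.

Q* = √(2·D·S / H) = √(2·39,400·237 / 39.6) = √471,606.1 ≈ 686.74 → Q = 687 units
Days between orders = 365 / (D/Q) = 365 / 57.351 ≈ 6.364

6.4 days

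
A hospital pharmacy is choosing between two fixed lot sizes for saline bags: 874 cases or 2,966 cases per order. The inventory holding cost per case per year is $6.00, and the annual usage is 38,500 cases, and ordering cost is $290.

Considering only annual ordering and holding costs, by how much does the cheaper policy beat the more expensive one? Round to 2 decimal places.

$2,734.27

TC(Q) = (D/Q)S + (Q/2)H
TC(874) = (38,500/874)×290 + (874/2)×6 = $15,396.60
TC(2,966) = (38,500/2,966)×290 + (2,966/2)×6 = $12,662.33
|ΔTC| = |$15,396.60 − $12,662.33| = $2,734.27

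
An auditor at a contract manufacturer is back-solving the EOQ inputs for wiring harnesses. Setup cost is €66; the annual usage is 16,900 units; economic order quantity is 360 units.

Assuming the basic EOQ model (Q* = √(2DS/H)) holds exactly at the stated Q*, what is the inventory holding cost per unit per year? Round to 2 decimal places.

€17.21

From Q* = √(2DS/H) ⇒ Q*² = 2DS/H.
H = 2DS / Q² = 2 × 16,900 × 66 / 360² = 17.2130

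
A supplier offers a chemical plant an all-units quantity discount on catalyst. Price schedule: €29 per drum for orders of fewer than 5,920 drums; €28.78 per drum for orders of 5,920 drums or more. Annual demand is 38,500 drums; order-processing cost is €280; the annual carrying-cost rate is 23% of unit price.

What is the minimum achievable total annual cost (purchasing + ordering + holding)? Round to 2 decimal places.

H₁ = 23%×€29 = €6.6700;  H₂ = 23%×€28.78 = €6.6194
EOQ₁ = √(2×38,500×280/6.6700) = 1,797.88  (< 5,920, feasible at tier 1)
EOQ₂ = √(2×38,500×280/6.6194) = 1,804.74  (< 5,920 → use Q = 5,920 at tier-2 price)
TC(tier 1 (EOQ₁), Q≈1,797.9) = €1,128,491.88
TC(tier 2, Q≈5,920.0) = €1,129,444.37
Minimum at tier 1 (EOQ₁): €1,128,491.88

€1,128,491.88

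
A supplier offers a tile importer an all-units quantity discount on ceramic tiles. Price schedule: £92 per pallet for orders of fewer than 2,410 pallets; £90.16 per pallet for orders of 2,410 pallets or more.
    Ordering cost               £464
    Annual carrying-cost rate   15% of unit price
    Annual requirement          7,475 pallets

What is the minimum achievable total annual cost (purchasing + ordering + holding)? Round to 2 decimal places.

H₁ = 15%×£92 = £13.8000;  H₂ = 15%×£90.16 = £13.5240
EOQ₁ = √(2×7,475×464/13.8000) = 708.99  (< 2,410, feasible at tier 1)
EOQ₂ = √(2×7,475×464/13.5240) = 716.19  (< 2,410 → use Q = 2,410 at tier-2 price)
TC(tier 1 (EOQ₁), Q≈709.0) = £697,484.06
TC(tier 2, Q≈2,410.0) = £691,681.59
Minimum at tier 2: £691,681.59

£691,681.59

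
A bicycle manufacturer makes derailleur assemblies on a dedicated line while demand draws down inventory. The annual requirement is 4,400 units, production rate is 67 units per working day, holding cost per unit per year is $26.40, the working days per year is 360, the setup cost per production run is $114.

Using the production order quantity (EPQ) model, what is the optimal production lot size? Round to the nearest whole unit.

d = 4,400/360 = 12.2222 units/day;  effective holding cost H(1 − d/p) = 26.4·(1 − 12.2222/67) = 21.58408
Q* = √(2DS / H_eff) = √(2·4,400·114 / 21.58408) ≈ 215.59

216 units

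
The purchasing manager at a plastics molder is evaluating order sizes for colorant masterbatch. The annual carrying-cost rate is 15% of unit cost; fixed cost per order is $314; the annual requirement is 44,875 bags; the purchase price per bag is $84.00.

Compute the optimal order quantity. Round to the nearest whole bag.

H = i·C = 0.15 × $84 = $12.6000 per bag-year
2DS/H = 2·44,875·314/12.6 = 2,236,626.98
EOQ = √2,236,626.98 ≈ 1,495.54

1,496 bags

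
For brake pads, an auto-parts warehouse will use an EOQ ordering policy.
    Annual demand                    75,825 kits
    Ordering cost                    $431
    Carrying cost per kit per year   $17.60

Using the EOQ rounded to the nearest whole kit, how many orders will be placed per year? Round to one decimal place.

Q* = √(2·D·S / H) = √(2·75,825·431 / 17.6) = √3,713,701.7 ≈ 1,927.10 → Q = 1,927
N = D/Q = 75,825/1,927 ≈ 39.349 orders/yr

39.3 orders per year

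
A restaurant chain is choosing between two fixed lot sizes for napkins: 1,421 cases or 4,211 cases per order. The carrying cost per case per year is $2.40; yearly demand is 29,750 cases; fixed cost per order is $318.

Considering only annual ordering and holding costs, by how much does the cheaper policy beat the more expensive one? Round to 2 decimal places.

$1,063.02

Annual cost at Q: ordering D·S/Q plus holding Q·H/2.
TC(1,421) = (29,750/1,421)×318 + (1,421/2)×2.4 = $8,362.84
TC(4,211) = (29,750/4,211)×318 + (4,211/2)×2.4 = $7,299.82
Lots of 4,211 are cheaper by $1,063.02.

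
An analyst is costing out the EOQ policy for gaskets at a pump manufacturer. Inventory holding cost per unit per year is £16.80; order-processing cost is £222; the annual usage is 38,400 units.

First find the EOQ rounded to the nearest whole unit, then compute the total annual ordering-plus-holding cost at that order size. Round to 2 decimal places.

2DS/H = 2·38,400·222/16.8 = 1,014,857.14
EOQ = √1,014,857.14 ≈ 1,007.40 → Q = 1,007 units
Orders/yr = 38,400/1,007 = 38.133; ordering cost = 38.133 × £222 = £8,465.54
Average inventory = 1,007/2 = 503.5; holding cost = 503.5 × £16.8 = £8,458.80
Total = £8,465.54 + £8,458.80 = £16,924.34

£16,924.34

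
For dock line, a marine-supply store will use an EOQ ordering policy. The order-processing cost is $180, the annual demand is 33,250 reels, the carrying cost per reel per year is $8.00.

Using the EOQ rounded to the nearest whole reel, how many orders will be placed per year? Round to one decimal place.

27.2 orders per year

Q* = √(2·D·S / H) = √(2·33,250·180 / 8) = √1,496,250.0 ≈ 1,223.21 → Q = 1,223
N = D/Q = 33,250/1,223 ≈ 27.187 orders/yr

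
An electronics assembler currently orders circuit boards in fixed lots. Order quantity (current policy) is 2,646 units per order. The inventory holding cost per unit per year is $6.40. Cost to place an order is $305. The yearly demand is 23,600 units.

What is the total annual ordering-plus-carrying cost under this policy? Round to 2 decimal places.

Orders/yr = 23,600/2,646 = 8.919; ordering cost = 8.919 × $305 = $2,720.33
Average inventory = 2,646/2 = 1323; holding cost = 1323 × $6.4 = $8,467.20
Total = $2,720.33 + $8,467.20 = $11,187.53

$11,187.53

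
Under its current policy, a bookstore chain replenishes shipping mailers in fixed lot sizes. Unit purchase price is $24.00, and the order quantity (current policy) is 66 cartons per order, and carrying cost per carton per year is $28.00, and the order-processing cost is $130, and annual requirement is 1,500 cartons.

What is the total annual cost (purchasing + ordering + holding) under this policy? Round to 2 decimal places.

Annual ordering cost = (D/Q)·S = (1,500/66) × 130 = $2,954.55
Annual holding cost  = (Q/2)·H = (66/2) × 28 = $924.00
Purchase cost = D·C = 1,500 × 24 = $36,000.00
Total = $2,954.55 + $924.00 + $36,000.00 = $39,878.55

$39,878.55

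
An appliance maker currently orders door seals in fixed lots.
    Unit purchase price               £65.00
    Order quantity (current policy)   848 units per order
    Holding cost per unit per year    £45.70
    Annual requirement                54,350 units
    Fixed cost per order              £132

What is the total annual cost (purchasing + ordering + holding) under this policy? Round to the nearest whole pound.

£3,560,587

Ordering: D/Q × S = 54,350/848 × £132 = £8,460.14
Holding:  Q/2 × H = 848/2 × £45.7 = £19,376.80
Purchase cost = D·C = 54,350 × 65 = £3,532,750.00
Total = £8,460.14 + £19,376.80 + £3,532,750.00 = £3,560,586.94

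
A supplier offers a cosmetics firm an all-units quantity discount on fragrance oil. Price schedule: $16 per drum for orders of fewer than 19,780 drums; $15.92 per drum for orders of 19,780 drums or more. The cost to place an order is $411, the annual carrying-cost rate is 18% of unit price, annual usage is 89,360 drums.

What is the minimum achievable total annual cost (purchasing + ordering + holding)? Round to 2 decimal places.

$1,444,304.67

H₁ = 18%×$16 = $2.8800;  H₂ = 18%×$15.92 = $2.8656
EOQ₁ = √(2×89,360×411/2.8800) = 5,050.23  (< 19,780, feasible at tier 1)
EOQ₂ = √(2×89,360×411/2.8656) = 5,062.90  (< 19,780 → use Q = 19,780 at tier-2 price)
TC(tier 1 (EOQ₁), Q≈5,050.2) = $1,444,304.67
TC(tier 2, Q≈19,780.0) = $1,452,808.76
Minimum at tier 1 (EOQ₁): $1,444,304.67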